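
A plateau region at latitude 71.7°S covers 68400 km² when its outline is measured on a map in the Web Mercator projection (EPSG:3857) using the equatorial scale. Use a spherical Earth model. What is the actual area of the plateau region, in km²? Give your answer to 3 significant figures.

For Mercator, h = k = sec φ (a conformal cylindrical projection has a single point scale, 1/cos φ).
Areal scale = k² = sec²φ = 1/cos²(71.7°) = 1/0.3140² = 10.14.
True area = apparent / (areal scale) = 68400 / 10.14 ≈ 6740 km².

6740 km²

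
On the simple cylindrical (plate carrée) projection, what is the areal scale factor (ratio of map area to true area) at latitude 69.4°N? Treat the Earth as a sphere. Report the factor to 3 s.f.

Plate carrée maps x = Rλ, y = Rφ. The meridian scale is h = 1 and the parallel scale is k = 1/cos φ = sec φ.
Areal scale = h·k = 1 × sec φ; at 69.4°, h = 1.000, k = 2.842, so h·k = 2.842.

2.84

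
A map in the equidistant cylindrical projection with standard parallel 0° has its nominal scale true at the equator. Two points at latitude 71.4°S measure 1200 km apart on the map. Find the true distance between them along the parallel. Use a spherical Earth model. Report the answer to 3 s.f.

383 km

In the plate carrée (x = Rλ, y = Rφ), meridians are true-scale (h = 1) and parallels are stretched by k = sec φ.
Along the parallel at 71.4°, map distances are exaggerated by k = sec 71.4° = 3.135.
True distance = 1200 / 3.135 = 1200 × cos 71.4° ≈ 383 km.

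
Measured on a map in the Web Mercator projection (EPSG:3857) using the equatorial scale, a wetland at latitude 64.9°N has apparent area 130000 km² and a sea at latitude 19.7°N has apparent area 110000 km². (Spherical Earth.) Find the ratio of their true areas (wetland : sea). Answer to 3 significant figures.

0.240

On Mercator the areal scale is sec²φ, so true area = apparent × cos²φ.
True area of wetland: 130000 × cos²(64.9°) = 130000 × 0.1799 = 23390 km².
True area of sea: 110000 × cos²(19.7°) = 110000 × 0.8864 = 97500 km².
Ratio = 23390 / 97500 ≈ 0.240.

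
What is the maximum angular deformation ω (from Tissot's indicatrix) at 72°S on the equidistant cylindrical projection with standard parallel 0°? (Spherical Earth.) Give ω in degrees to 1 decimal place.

In the plate carrée (x = Rλ, y = Rφ), meridians are true-scale (h = 1) and parallels are stretched by k = sec φ.
At 72°: h = 1.000, k = 3.236; principal scales a = 3.236, b = 1.000.
sin(ω/2) = (a − b)/(a + b) = 2.236/4.236 = 0.5279, so ω = 2 arcsin(0.5279) ≈ 63.7°.

63.7°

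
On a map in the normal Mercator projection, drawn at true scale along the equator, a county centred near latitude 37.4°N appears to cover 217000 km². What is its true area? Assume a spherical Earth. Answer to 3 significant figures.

For Mercator, h = k = sec φ (a conformal cylindrical projection has a single point scale, 1/cos φ).
Areal scale = k² = sec²φ = 1/cos²(37.4°) = 1/0.7944² = 1.585.
True area = apparent / (areal scale) = 217000 / 1.585 ≈ 137000 km².

137000 km²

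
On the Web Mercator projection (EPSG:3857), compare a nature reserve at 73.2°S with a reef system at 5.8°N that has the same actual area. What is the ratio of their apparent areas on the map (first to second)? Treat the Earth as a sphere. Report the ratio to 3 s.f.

Mercator is conformal with k = sec φ, so areal scale = k² = sec²φ.
At 73.2°: sec²(73.2°) = 1/0.2890² = 11.97.
At 5.8°: sec²(5.8°) = 1/0.9949² = 1.010.
Ratio = 11.97/1.010 = cos²(5.8°)/cos²(73.2°) ≈ 11.8.

11.8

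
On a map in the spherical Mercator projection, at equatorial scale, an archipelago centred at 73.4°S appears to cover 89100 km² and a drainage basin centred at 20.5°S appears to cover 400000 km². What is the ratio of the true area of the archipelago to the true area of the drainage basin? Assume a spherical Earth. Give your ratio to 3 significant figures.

0.0207

On Mercator the areal scale is sec²φ, so true area = apparent × cos²φ.
True area of archipelago: 89100 × cos²(73.4°) = 89100 × 0.08162 = 7272 km².
True area of drainage basin: 400000 × cos²(20.5°) = 400000 × 0.8774 = 350900 km².
Ratio = 7272 / 350900 ≈ 0.0207.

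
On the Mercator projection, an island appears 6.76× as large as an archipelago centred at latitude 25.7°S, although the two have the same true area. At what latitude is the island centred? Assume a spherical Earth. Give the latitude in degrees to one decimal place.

69.7°

On Mercator, (apparent₁)/(apparent₂) = sec²φ₁ / sec²φ₂ when true areas are equal.
cos²φ₂ / cos²φ₁ = 6.76  ⇒  cos φ₁ = cos 25.7° / √6.76 = 0.9011/2.600 = 0.3466.
φ₁ = arccos(0.3466) ≈ 69.7°.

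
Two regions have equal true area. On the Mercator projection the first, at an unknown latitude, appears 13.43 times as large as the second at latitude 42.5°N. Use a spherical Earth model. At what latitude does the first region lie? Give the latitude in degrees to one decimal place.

78.4°

Mercator areal scale is sec²φ, so apparent-area ratio = sec²φ₁ / sec²φ₂ = cos²φ₂ / cos²φ₁.
cos²φ₂ / cos²φ₁ = 13.43  ⇒  cos φ₁ = cos 42.5° / √13.43 = 0.7373/3.665 = 0.2012.
φ₁ = arccos(0.2012) ≈ 78.4°.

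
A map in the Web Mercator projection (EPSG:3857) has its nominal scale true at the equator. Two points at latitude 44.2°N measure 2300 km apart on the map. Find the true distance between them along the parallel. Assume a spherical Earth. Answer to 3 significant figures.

The Mercator projection is conformal; its linear scale factor is the same in every direction and equals sec φ = 1/cos φ.
Along the parallel at 44.2°, map distances are exaggerated by k = sec 44.2° = 1.395.
True distance = 2300 / 1.395 = 2300 × cos 44.2° ≈ 1650 km.

1650 km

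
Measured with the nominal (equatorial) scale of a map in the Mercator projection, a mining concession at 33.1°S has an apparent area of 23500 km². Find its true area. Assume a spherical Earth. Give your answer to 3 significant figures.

16500 km²

The Mercator projection is conformal; its linear scale factor is the same in every direction and equals sec φ = 1/cos φ.
Areal scale = k² = sec²φ = 1/cos²(33.1°) = 1/0.8377² = 1.425.
True area = apparent / (areal scale) = 23500 / 1.425 ≈ 16500 km².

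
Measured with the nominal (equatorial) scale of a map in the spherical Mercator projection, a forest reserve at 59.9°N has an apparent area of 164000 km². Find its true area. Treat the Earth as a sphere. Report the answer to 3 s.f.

Mercator is conformal, so the point scale is isotropic: h = k = sec φ = 1/cos φ.
Areal scale = k² = sec²φ = 1/cos²(59.9°) = 1/0.5015² = 3.976.
True area = apparent / (areal scale) = 164000 / 3.976 ≈ 41200 km².

41200 km²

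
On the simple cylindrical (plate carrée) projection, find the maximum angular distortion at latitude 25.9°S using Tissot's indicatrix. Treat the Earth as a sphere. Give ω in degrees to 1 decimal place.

For the equirectangular projection with φ₀ = 0 (plate carrée), h = 1 along meridians and k = sec φ along parallels.
At 25.9°: h = 1.000, k = 1.112; principal scales a = 1.112, b = 1.000.
sin(ω/2) = (a − b)/(a + b) = 0.1117/2.112 = 0.05288, so ω = 2 arcsin(0.05288) ≈ 6.1°.

6.1°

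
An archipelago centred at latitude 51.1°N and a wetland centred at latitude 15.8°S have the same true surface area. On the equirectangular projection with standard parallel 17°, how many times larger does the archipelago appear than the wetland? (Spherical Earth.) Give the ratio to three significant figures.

In the equirectangular projection with standard parallel φ₀ = 17° (x = Rλ cos φ₀, y = Rφ), meridians are true-scale (h = 1) and the parallel scale is k = cos φ₀ / cos φ.
Areal scale at 51.1°: h·k = 1.000 × 1.523 = 1.523.
Areal scale at 15.8°: h·k = 1.000 × 0.9939 = 0.9939.
Ratio = 1.523/0.9939 ≈ 1.53.

1.53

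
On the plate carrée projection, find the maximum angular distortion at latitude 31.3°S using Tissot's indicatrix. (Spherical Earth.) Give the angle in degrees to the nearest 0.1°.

9.0°

Plate carrée maps x = Rλ, y = Rφ. The meridian scale is h = 1 and the parallel scale is k = 1/cos φ = sec φ.
At 31.3°: h = 1.000, k = 1.170; principal scales a = 1.170, b = 1.000.
sin(ω/2) = (a − b)/(a + b) = 0.1703/2.170 = 0.07848, so ω = 2 arcsin(0.07848) ≈ 9.0°.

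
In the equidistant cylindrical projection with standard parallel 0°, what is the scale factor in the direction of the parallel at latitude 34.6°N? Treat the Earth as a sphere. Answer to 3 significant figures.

1.21

In the plate carrée (x = Rλ, y = Rφ), meridians are true-scale (h = 1) and parallels are stretched by k = sec φ.
k = 1/cos 34.6° = 1/0.8231 = 1.215.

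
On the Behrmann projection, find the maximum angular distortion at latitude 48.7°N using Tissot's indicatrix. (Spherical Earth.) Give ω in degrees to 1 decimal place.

Behrmann is a cylindrical equal-area projection with standard parallels at ±30°. For cylindrical equal-area with standard parallel φ₀, h = cos φ / cos φ₀ and k = cos φ₀ / cos φ, so h·k = 1.
At 48.7°: h = 0.7621, k = 1.312; principal scales a = 1.312, b = 0.7621.
sin(ω/2) = (a − b)/(a + b) = 0.5501/2.074 = 0.2652, so ω = 2 arcsin(0.2652) ≈ 30.8°.

30.8°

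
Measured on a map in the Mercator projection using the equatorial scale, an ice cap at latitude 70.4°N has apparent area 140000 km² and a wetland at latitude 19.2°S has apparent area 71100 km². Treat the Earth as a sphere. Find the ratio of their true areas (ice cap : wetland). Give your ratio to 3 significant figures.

Since Mercator area scale is 1/cos²φ, the true area equals the apparent area multiplied by cos²φ.
True area of ice cap: 140000 × cos²(70.4°) = 140000 × 0.1125 = 15750 km².
True area of wetland: 71100 × cos²(19.2°) = 71100 × 0.8918 = 63410 km².
Ratio = 15750 / 63410 ≈ 0.248.

0.248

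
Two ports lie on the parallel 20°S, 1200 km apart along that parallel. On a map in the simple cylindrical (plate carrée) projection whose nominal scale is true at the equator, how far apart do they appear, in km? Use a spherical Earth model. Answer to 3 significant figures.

For the equirectangular projection with φ₀ = 0 (plate carrée), h = 1 along meridians and k = sec φ along parallels.
Along the parallel, k = sec 20° = 1/0.9397 = 1.064.
Map distance = 1200 × 1.064 ≈ 1280 km.

1280 km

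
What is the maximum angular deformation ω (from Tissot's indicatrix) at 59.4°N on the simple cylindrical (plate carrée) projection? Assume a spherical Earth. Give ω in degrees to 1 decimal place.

38.0°

For the equirectangular projection with φ₀ = 0 (plate carrée), h = 1 along meridians and k = sec φ along parallels.
At 59.4°: h = 1.000, k = 1.964; principal scales a = 1.964, b = 1.000.
sin(ω/2) = (a − b)/(a + b) = 0.9645/2.964 = 0.3253, so ω = 2 arcsin(0.3253) ≈ 38.0°.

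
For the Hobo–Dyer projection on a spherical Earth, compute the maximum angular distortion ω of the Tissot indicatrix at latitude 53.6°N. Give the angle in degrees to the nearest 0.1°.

Hobo–Dyer is a cylindrical equal-area projection with standard parallels at ±37.5°. For cylindrical equal-area with standard parallel φ₀, h = cos φ / cos φ₀ and k = cos φ₀ / cos φ, so h·k = 1.
At 53.6°: h = 0.7480, k = 1.337; principal scales a = 1.337, b = 0.7480.
sin(ω/2) = (a − b)/(a + b) = 0.5889/2.085 = 0.2825, so ω = 2 arcsin(0.2825) ≈ 32.8°.

32.8°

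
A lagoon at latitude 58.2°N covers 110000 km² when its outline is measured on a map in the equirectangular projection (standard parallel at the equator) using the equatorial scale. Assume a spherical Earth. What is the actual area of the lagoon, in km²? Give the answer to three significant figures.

Plate carrée maps x = Rλ, y = Rφ. The meridian scale is h = 1 and the parallel scale is k = 1/cos φ = sec φ.
Areal scale = h·k = 1 × sec φ; at 58.2°, h = 1.000, k = 1.898, so h·k = 1.898.
True area = apparent / (areal scale) = 110000 / 1.898 ≈ 58000 km².

58000 km²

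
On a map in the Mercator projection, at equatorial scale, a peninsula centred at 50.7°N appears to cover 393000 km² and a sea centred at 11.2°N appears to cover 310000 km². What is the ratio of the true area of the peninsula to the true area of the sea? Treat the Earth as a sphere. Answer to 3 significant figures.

Since Mercator area scale is 1/cos²φ, the true area equals the apparent area multiplied by cos²φ.
True area of peninsula: 393000 × cos²(50.7°) = 393000 × 0.4012 = 157700 km².
True area of sea: 310000 × cos²(11.2°) = 310000 × 0.9623 = 298300 km².
Ratio = 157700 / 298300 ≈ 0.529.

0.529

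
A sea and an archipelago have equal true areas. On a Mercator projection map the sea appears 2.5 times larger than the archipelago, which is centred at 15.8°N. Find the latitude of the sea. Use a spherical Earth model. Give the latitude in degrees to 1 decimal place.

For equal true areas on Mercator, apparent areas scale as sec²φ, so the ratio is cos²φ₂ / cos²φ₁.
cos²φ₂ / cos²φ₁ = 2.5  ⇒  cos φ₁ = cos 15.8° / √2.5 = 0.9622/1.581 = 0.6086.
φ₁ = arccos(0.6086) ≈ 52.5°.

52.5°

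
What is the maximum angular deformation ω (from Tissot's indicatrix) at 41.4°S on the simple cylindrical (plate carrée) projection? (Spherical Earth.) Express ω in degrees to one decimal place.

For the equirectangular projection with φ₀ = 0 (plate carrée), h = 1 along meridians and k = sec φ along parallels.
At 41.4°: h = 1.000, k = 1.333; principal scales a = 1.333, b = 1.000.
sin(ω/2) = (a − b)/(a + b) = 0.3331/2.333 = 0.1428, so ω = 2 arcsin(0.1428) ≈ 16.4°.

16.4°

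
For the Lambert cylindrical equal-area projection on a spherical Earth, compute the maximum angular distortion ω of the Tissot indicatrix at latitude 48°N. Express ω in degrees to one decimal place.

The Lambert cylindrical equal-area projection is the cylindrical equal-area projection with its standard parallel at the equator (φ₀ = 0). Cylindrical equal-area (φ₀ = 0°): h = cos φ / cos 0° along meridians, k = cos 0° / cos φ along parallels; h·k = 1.
At 48°: h = 0.6691, k = 1.494; principal scales a = 1.494, b = 0.6691.
sin(ω/2) = (a − b)/(a + b) = 0.8253/2.164 = 0.3815, so ω = 2 arcsin(0.3815) ≈ 44.8°.

44.8°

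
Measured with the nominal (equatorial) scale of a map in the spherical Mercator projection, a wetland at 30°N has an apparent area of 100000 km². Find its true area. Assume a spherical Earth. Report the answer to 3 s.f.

75000 km²

For Mercator, h = k = sec φ (a conformal cylindrical projection has a single point scale, 1/cos φ).
Areal scale = k² = sec²φ = 1/cos²(30°) = 1/0.8660² = 1.333.
True area = apparent / (areal scale) = 100000 / 1.333 ≈ 75000 km².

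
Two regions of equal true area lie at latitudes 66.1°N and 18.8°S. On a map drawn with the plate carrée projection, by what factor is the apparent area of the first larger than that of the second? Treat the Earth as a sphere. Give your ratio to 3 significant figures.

For the equirectangular projection with φ₀ = 0 (plate carrée), h = 1 along meridians and k = sec φ along parallels.
Areal scale at 66.1°: h·k = 1.000 × 2.468 = 2.468.
Areal scale at 18.8°: h·k = 1.000 × 1.056 = 1.056.
Ratio = 2.468/1.056 ≈ 2.34.

2.34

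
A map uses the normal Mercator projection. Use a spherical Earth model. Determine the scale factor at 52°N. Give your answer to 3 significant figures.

For Mercator, h = k = sec φ (a conformal cylindrical projection has a single point scale, 1/cos φ).
k = 1/cos 52° = 1/0.6157 = 1.624.

1.62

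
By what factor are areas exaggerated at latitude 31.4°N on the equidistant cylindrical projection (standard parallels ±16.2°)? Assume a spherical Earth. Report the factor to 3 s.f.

1.13

With standard parallel φ₀ = 16.2°, the equirectangular projection gives x = Rλ cos φ₀, y = Rφ, so h = 1 and k = cos 16.2° / cos φ.
Areal scale = h·k = 1 × cos φ₀ / cos φ; at 31.4°, h = 1.000, k = 1.125, so h·k = 1.125.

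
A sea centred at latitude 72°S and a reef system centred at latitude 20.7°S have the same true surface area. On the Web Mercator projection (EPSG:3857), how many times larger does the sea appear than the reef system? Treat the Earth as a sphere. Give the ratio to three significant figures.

Mercator areal scale is sec²φ.
At 72°: sec²(72°) = 1/0.3090² = 10.47.
At 20.7°: sec²(20.7°) = 1/0.9354² = 1.143.
Ratio = 10.47/1.143 = cos²(20.7°)/cos²(72°) ≈ 9.16.

9.16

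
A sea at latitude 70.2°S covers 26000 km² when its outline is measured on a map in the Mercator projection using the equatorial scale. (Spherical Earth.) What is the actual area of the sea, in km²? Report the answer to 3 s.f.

2980 km²

The Mercator projection is conformal; its linear scale factor is the same in every direction and equals sec φ = 1/cos φ.
Areal scale = k² = sec²φ = 1/cos²(70.2°) = 1/0.3387² = 8.715.
True area = apparent / (areal scale) = 26000 / 8.715 ≈ 2980 km².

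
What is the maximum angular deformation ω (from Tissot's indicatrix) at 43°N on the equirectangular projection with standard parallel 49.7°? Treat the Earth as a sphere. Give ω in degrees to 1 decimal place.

7.0°

With standard parallel φ₀ = 49.7°, the equirectangular projection gives x = Rλ cos φ₀, y = Rφ, so h = 1 and k = cos 49.7° / cos φ.
At 43°: h = 1.000, k = 0.8844; principal scales a = 1.000, b = 0.8844.
sin(ω/2) = (a − b)/(a + b) = 0.1156/1.884 = 0.06136, so ω = 2 arcsin(0.06136) ≈ 7.0°.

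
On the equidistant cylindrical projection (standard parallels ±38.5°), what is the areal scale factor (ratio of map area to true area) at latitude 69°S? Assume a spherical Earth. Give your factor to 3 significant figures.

2.18

In the equirectangular projection with standard parallel φ₀ = 38.5° (x = Rλ cos φ₀, y = Rφ), meridians are true-scale (h = 1) and the parallel scale is k = cos φ₀ / cos φ.
Areal scale = h·k = 1 × cos φ₀ / cos φ; at 69°, h = 1.000, k = 2.184, so h·k = 2.184.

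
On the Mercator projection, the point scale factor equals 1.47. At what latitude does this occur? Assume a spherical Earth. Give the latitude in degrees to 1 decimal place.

47.1°

Mercator scale is k = sec φ = 1/cos φ.
1/cos φ = 1.47  ⇒  cos φ = 0.6803  ⇒  φ = arccos(0.6803) ≈ 47.1°.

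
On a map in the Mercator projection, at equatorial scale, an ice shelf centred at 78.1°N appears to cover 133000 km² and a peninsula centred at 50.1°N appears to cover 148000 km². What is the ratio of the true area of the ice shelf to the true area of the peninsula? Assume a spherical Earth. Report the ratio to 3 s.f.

On Mercator the areal scale is sec²φ, so true area = apparent × cos²φ.
True area of ice shelf: 133000 × cos²(78.1°) = 133000 × 0.04252 = 5655 km².
True area of peninsula: 148000 × cos²(50.1°) = 148000 × 0.4115 = 60900 km².
Ratio = 5655 / 60900 ≈ 0.0929.

0.0929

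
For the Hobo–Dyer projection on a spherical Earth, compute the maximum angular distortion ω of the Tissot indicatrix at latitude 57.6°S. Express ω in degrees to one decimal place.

Hobo–Dyer is a cylindrical equal-area projection with standard parallels at ±37.5°. A cylindrical equal-area projection with standard parallel φ₀ has meridian scale h = cos φ / cos φ₀ and parallel scale k = cos φ₀ / cos φ (so areas are preserved, h·k = 1).
At 57.6°: h = 0.6754, k = 1.481; principal scales a = 1.481, b = 0.6754.
sin(ω/2) = (a − b)/(a + b) = 0.8052/2.156 = 0.3735, so ω = 2 arcsin(0.3735) ≈ 43.9°.

43.9°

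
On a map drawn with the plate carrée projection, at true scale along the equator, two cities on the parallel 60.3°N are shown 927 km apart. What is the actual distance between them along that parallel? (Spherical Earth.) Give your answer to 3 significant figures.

459 km

For the equirectangular projection with φ₀ = 0 (plate carrée), h = 1 along meridians and k = sec φ along parallels.
Along the parallel at 60.3°, map distances are exaggerated by k = sec 60.3° = 2.018.
True distance = 927 / 2.018 = 927 × cos 60.3° ≈ 459 km.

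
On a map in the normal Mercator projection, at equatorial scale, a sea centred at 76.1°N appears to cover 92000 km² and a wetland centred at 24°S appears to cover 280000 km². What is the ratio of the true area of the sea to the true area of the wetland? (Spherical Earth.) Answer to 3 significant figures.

0.0227

Since Mercator area scale is 1/cos²φ, the true area equals the apparent area multiplied by cos²φ.
True area of sea: 92000 × cos²(76.1°) = 92000 × 0.05771 = 5309 km².
True area of wetland: 280000 × cos²(24°) = 280000 × 0.8346 = 233700 km².
Ratio = 5309 / 233700 ≈ 0.0227.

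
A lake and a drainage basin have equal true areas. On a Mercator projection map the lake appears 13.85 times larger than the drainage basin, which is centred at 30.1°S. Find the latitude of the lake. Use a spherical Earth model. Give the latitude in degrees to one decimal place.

76.6°

Mercator areal scale is sec²φ, so apparent-area ratio = sec²φ₁ / sec²φ₂ = cos²φ₂ / cos²φ₁.
cos²φ₂ / cos²φ₁ = 13.85  ⇒  cos φ₁ = cos 30.1° / √13.85 = 0.8652/3.722 = 0.2325.
φ₁ = arccos(0.2325) ≈ 76.6°.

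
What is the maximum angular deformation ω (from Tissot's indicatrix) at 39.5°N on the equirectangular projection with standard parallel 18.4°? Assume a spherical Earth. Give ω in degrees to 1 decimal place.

11.8°

With standard parallel φ₀ = 18.4°, the equirectangular projection gives x = Rλ cos φ₀, y = Rφ, so h = 1 and k = cos 18.4° / cos φ.
At 39.5°: h = 1.000, k = 1.230; principal scales a = 1.230, b = 1.000.
sin(ω/2) = (a − b)/(a + b) = 0.2297/2.230 = 0.1030, so ω = 2 arcsin(0.1030) ≈ 11.8°.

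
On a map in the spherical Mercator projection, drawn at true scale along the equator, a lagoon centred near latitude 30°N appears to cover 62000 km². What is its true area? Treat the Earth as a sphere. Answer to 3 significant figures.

Mercator is conformal, so the point scale is isotropic: h = k = sec φ = 1/cos φ.
Areal scale = k² = sec²φ = 1/cos²(30°) = 1/0.8660² = 1.333.
True area = apparent / (areal scale) = 62000 / 1.333 ≈ 46500 km².

46500 km²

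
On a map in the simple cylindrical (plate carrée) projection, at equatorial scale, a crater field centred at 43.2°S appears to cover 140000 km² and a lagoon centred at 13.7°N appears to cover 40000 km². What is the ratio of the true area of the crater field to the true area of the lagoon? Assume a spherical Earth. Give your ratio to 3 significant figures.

On the plate carrée, areal scale = h·k = 1 × sec φ, so true area = apparent × cos φ.
True area of crater field: 140000 × cos(43.2°) = 140000 × 0.7290 = 102100 km².
True area of lagoon: 40000 × cos(13.7°) = 40000 × 0.9715 = 38860 km².
Ratio = 102100 / 38860 ≈ 2.63.

2.63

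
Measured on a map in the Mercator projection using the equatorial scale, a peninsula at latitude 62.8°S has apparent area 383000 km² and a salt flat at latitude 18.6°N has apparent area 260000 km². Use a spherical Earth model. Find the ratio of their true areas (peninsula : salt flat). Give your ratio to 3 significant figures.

On Mercator the areal scale is sec²φ, so true area = apparent × cos²φ.
True area of peninsula: 383000 × cos²(62.8°) = 383000 × 0.2089 = 80020 km².
True area of salt flat: 260000 × cos²(18.6°) = 260000 × 0.8983 = 233500 km².
Ratio = 80020 / 233500 ≈ 0.343.

0.343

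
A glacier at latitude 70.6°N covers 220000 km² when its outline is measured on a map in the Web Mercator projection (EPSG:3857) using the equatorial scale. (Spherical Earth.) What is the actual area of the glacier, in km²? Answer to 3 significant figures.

24300 km²

For Mercator, h = k = sec φ (a conformal cylindrical projection has a single point scale, 1/cos φ).
Areal scale = k² = sec²φ = 1/cos²(70.6°) = 1/0.3322² = 9.064.
True area = apparent / (areal scale) = 220000 / 9.064 ≈ 24300 km².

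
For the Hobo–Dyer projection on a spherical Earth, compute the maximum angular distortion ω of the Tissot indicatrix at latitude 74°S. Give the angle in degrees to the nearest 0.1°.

The Hobo–Dyer projection is cylindrical equal-area with φ₀ = 37.5°. Cylindrical equal-area (φ₀ = 37.5°): h = cos φ / cos 37.5° along meridians, k = cos 37.5° / cos φ along parallels; h·k = 1.
At 74°: h = 0.3474, k = 2.878; principal scales a = 2.878, b = 0.3474.
sin(ω/2) = (a − b)/(a + b) = 2.531/3.226 = 0.7846, so ω = 2 arcsin(0.7846) ≈ 103.4°.

103.4°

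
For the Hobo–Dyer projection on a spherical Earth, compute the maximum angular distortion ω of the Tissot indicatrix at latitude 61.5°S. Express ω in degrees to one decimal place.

55.9°

Hobo–Dyer is a cylindrical equal-area projection with standard parallels at ±37.5°. Cylindrical equal-area (φ₀ = 37.5°): h = cos φ / cos 37.5° along meridians, k = cos 37.5° / cos φ along parallels; h·k = 1.
At 61.5°: h = 0.6014, k = 1.663; principal scales a = 1.663, b = 0.6014.
sin(ω/2) = (a − b)/(a + b) = 1.061/2.264 = 0.4687, so ω = 2 arcsin(0.4687) ≈ 55.9°.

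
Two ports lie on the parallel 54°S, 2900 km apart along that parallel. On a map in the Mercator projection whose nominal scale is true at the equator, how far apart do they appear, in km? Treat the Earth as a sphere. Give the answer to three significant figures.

For Mercator, h = k = sec φ (a conformal cylindrical projection has a single point scale, 1/cos φ).
Along the parallel, k = sec 54° = 1/0.5878 = 1.701.
Map distance = 2900 × 1.701 ≈ 4930 km.

4930 km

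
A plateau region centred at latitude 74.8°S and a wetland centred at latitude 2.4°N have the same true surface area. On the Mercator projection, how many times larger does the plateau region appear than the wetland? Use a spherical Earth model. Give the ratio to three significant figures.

Mercator is conformal with k = sec φ, so areal scale = k² = sec²φ.
At 74.8°: sec²(74.8°) = 1/0.2622² = 14.55.
At 2.4°: sec²(2.4°) = 1/0.9991² = 1.002.
Ratio = 14.55/1.002 = cos²(2.4°)/cos²(74.8°) ≈ 14.5.

14.5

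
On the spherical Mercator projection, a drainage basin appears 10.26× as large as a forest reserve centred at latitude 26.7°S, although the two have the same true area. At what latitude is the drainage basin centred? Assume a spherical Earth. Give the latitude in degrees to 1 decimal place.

73.8°

Mercator areal scale is sec²φ, so apparent-area ratio = sec²φ₁ / sec²φ₂ = cos²φ₂ / cos²φ₁.
cos²φ₂ / cos²φ₁ = 10.26  ⇒  cos φ₁ = cos 26.7° / √10.26 = 0.8934/3.203 = 0.2789.
φ₁ = arccos(0.2789) ≈ 73.8°.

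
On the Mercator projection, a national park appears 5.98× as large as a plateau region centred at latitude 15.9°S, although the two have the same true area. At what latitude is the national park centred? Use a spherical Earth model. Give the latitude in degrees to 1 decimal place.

On Mercator, (apparent₁)/(apparent₂) = sec²φ₁ / sec²φ₂ when true areas are equal.
cos²φ₂ / cos²φ₁ = 5.98  ⇒  cos φ₁ = cos 15.9° / √5.98 = 0.9617/2.445 = 0.3933.
φ₁ = arccos(0.3933) ≈ 66.8°.

66.8°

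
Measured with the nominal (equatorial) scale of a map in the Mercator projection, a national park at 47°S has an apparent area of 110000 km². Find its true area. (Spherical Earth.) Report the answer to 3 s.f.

51200 km²

For Mercator, h = k = sec φ (a conformal cylindrical projection has a single point scale, 1/cos φ).
Areal scale = k² = sec²φ = 1/cos²(47°) = 1/0.6820² = 2.150.
True area = apparent / (areal scale) = 110000 / 2.150 ≈ 51200 km².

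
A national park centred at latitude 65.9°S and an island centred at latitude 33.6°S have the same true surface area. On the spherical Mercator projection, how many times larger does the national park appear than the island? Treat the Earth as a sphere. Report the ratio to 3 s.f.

On Mercator, area is exaggerated by sec²φ = 1/cos²φ.
At 65.9°: sec²(65.9°) = 1/0.4083² = 5.998.
At 33.6°: sec²(33.6°) = 1/0.8329² = 1.441.
Ratio = 5.998/1.441 = cos²(33.6°)/cos²(65.9°) ≈ 4.16.

4.16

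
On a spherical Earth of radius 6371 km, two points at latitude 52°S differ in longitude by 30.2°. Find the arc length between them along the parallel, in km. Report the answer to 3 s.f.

Arc length along a parallel = R cos φ · Δλ (with Δλ in radians).
= 6371 × cos 52° × (30.2° × π/180) = 6371 × 0.6157 × 0.5271 ≈ 2070 km.

2070 km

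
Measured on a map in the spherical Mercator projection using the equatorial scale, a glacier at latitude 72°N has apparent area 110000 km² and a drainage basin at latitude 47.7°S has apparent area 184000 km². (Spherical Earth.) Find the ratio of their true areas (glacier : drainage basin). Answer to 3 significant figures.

0.126

On Mercator the areal scale is sec²φ, so true area = apparent × cos²φ.
True area of glacier: 110000 × cos²(72°) = 110000 × 0.09549 = 10500 km².
True area of drainage basin: 184000 × cos²(47.7°) = 184000 × 0.4529 = 83340 km².
Ratio = 10500 / 83340 ≈ 0.126.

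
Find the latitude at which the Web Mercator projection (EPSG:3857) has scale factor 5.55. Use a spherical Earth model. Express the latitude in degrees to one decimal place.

79.6°

Mercator scale is k = sec φ = 1/cos φ.
1/cos φ = 5.55  ⇒  cos φ = 0.1802  ⇒  φ = arccos(0.1802) ≈ 79.6°.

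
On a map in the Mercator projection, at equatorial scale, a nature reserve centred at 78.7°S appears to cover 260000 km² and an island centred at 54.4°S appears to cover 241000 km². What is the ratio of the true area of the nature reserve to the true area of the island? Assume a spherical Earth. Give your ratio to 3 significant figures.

Mercator's areal exaggeration is sec²φ; hence true area = (apparent area) · cos²φ.
True area of nature reserve: 260000 × cos²(78.7°) = 260000 × 0.03839 = 9983 km².
True area of island: 241000 × cos²(54.4°) = 241000 × 0.3389 = 81670 km².
Ratio = 9983 / 81670 ≈ 0.122.

0.122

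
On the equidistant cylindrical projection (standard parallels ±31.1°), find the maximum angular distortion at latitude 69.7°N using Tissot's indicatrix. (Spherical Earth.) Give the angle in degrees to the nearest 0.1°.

50.1°

The equidistant cylindrical projection with φ₀ = 31.1° has h = 1 (meridians true) and k = cos φ₀ / cos φ along parallels.
At 69.7°: h = 1.000, k = 2.468; principal scales a = 2.468, b = 1.000.
sin(ω/2) = (a − b)/(a + b) = 1.468/3.468 = 0.4233, so ω = 2 arcsin(0.4233) ≈ 50.1°.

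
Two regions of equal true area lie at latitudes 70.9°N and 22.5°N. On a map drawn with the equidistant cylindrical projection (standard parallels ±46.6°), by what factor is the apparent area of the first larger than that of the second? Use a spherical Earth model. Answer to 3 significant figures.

2.82

The equidistant cylindrical projection with φ₀ = 46.6° has h = 1 (meridians true) and k = cos φ₀ / cos φ along parallels.
Areal scale at 70.9°: h·k = 1.000 × 2.100 = 2.100.
Areal scale at 22.5°: h·k = 1.000 × 0.7437 = 0.7437.
Ratio = 2.100/0.7437 ≈ 2.82.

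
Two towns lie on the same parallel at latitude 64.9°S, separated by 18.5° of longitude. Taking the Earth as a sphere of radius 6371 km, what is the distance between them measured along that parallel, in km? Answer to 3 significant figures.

Arc length along a parallel = R cos φ · Δλ (with Δλ in radians).
= 6371 × cos 64.9° × (18.5° × π/180) = 6371 × 0.4242 × 0.3229 ≈ 873 km.

873 km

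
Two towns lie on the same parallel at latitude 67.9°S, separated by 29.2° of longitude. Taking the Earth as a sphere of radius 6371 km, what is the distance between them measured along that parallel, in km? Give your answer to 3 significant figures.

1220 km

Arc length along a parallel = R cos φ · Δλ (with Δλ in radians).
= 6371 × cos 67.9° × (29.2° × π/180) = 6371 × 0.3762 × 0.5096 ≈ 1220 km.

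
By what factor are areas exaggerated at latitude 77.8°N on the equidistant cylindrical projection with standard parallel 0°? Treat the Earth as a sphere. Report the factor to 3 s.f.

In the plate carrée (x = Rλ, y = Rφ), meridians are true-scale (h = 1) and parallels are stretched by k = sec φ.
Areal scale = h·k = 1 × sec φ; at 77.8°, h = 1.000, k = 4.732, so h·k = 4.732.

4.73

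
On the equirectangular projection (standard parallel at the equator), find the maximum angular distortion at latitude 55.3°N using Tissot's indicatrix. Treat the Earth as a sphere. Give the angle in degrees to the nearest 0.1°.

31.9°

Plate carrée maps x = Rλ, y = Rφ. The meridian scale is h = 1 and the parallel scale is k = 1/cos φ = sec φ.
At 55.3°: h = 1.000, k = 1.757; principal scales a = 1.757, b = 1.000.
sin(ω/2) = (a − b)/(a + b) = 0.7566/2.757 = 0.2745, so ω = 2 arcsin(0.2745) ≈ 31.9°.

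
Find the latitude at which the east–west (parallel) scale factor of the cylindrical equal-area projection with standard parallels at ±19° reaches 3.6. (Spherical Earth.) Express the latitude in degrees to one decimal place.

For cylindrical equal-area with standard parallel φ₀, h = cos φ / cos φ₀ and k = cos φ₀ / cos φ, so h·k = 1.
k = cos φ₀ / cos φ = 3.6  ⇒  cos φ = cos 19° / 3.6 = 0.2626.
φ = arccos(0.2626) ≈ 74.8°.

74.8°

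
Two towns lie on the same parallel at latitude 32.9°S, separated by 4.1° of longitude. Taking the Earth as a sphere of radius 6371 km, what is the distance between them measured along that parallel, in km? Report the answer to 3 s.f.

383 km

Arc length along a parallel = R cos φ · Δλ (with Δλ in radians).
= 6371 × cos 32.9° × (4.1° × π/180) = 6371 × 0.8396 × 0.07156 ≈ 383 km.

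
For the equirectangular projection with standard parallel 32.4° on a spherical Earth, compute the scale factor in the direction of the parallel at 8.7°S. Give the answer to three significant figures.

The equidistant cylindrical projection with φ₀ = 32.4° has h = 1 (meridians true) and k = cos φ₀ / cos φ along parallels.
k = cos 32.4° / cos 8.7° = 0.8443/0.9885 = 0.8542.

0.854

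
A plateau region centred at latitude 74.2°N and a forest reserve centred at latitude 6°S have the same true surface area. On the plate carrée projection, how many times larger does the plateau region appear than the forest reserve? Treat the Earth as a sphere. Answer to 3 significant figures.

In the plate carrée (x = Rλ, y = Rφ), meridians are true-scale (h = 1) and parallels are stretched by k = sec φ.
Areal scale at 74.2°: h·k = 1.000 × 3.673 = 3.673.
Areal scale at 6°: h·k = 1.000 × 1.006 = 1.006.
Ratio = 3.673/1.006 ≈ 3.65.

3.65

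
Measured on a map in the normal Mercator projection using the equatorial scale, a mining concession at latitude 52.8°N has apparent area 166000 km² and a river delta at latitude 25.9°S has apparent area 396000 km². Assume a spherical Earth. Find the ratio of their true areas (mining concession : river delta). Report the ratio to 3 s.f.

0.189

Since Mercator area scale is 1/cos²φ, the true area equals the apparent area multiplied by cos²φ.
True area of mining concession: 166000 × cos²(52.8°) = 166000 × 0.3655 = 60680 km².
True area of river delta: 396000 × cos²(25.9°) = 396000 × 0.8092 = 320400 km².
Ratio = 60680 / 320400 ≈ 0.189.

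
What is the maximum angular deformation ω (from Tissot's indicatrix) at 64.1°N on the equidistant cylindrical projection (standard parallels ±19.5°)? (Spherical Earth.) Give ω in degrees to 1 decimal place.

43.0°

The equidistant cylindrical projection with φ₀ = 19.5° has h = 1 (meridians true) and k = cos φ₀ / cos φ along parallels.
At 64.1°: h = 1.000, k = 2.158; principal scales a = 2.158, b = 1.000.
sin(ω/2) = (a − b)/(a + b) = 1.158/3.158 = 0.3667, so ω = 2 arcsin(0.3667) ≈ 43.0°.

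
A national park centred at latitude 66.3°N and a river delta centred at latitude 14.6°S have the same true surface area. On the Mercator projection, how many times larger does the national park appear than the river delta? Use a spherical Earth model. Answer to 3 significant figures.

Mercator is conformal with k = sec φ, so areal scale = k² = sec²φ.
At 66.3°: sec²(66.3°) = 1/0.4019² = 6.190.
At 14.6°: sec²(14.6°) = 1/0.9677² = 1.068.
Ratio = 6.190/1.068 = cos²(14.6°)/cos²(66.3°) ≈ 5.80.

5.80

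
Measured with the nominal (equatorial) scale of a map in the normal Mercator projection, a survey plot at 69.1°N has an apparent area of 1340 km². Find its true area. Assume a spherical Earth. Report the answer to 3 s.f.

171 km²

Mercator is conformal, so the point scale is isotropic: h = k = sec φ = 1/cos φ.
Areal scale = k² = sec²φ = 1/cos²(69.1°) = 1/0.3567² = 7.858.
True area = apparent / (areal scale) = 1340 / 7.858 ≈ 171 km².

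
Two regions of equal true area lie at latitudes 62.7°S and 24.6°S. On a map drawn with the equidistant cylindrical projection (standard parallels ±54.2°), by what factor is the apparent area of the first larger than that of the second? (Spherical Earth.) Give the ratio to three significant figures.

1.98

With standard parallel φ₀ = 54.2°, the equirectangular projection gives x = Rλ cos φ₀, y = Rφ, so h = 1 and k = cos 54.2° / cos φ.
Areal scale at 62.7°: h·k = 1.000 × 1.275 = 1.275.
Areal scale at 24.6°: h·k = 1.000 × 0.6434 = 0.6434.
Ratio = 1.275/0.6434 ≈ 1.98.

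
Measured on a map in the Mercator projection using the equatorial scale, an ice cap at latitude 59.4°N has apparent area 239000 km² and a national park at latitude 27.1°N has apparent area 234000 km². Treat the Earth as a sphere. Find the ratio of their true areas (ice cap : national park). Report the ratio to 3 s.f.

On Mercator the areal scale is sec²φ, so true area = apparent × cos²φ.
True area of ice cap: 239000 × cos²(59.4°) = 239000 × 0.2591 = 61930 km².
True area of national park: 234000 × cos²(27.1°) = 234000 × 0.7925 = 185400 km².
Ratio = 61930 / 185400 ≈ 0.334.

0.334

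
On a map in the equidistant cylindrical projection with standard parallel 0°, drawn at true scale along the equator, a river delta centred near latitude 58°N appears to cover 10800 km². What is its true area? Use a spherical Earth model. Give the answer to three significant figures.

5720 km²

For the equirectangular projection with φ₀ = 0 (plate carrée), h = 1 along meridians and k = sec φ along parallels.
Areal scale = h·k = 1 × sec φ; at 58°, h = 1.000, k = 1.887, so h·k = 1.887.
True area = apparent / (areal scale) = 10800 / 1.887 ≈ 5720 km².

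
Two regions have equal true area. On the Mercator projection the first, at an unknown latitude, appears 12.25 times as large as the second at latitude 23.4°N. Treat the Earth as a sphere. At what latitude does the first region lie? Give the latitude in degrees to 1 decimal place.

74.8°

For equal true areas on Mercator, apparent areas scale as sec²φ, so the ratio is cos²φ₂ / cos²φ₁.
cos²φ₂ / cos²φ₁ = 12.25  ⇒  cos φ₁ = cos 23.4° / √12.25 = 0.9178/3.500 = 0.2622.
φ₁ = arccos(0.2622) ≈ 74.8°.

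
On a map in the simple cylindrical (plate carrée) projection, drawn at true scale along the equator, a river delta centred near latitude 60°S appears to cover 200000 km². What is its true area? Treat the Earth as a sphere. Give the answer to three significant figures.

100000 km²

In the plate carrée (x = Rλ, y = Rφ), meridians are true-scale (h = 1) and parallels are stretched by k = sec φ.
Areal scale = h·k = 1 × sec φ; at 60°, h = 1.000, k = 2.000, so h·k = 2.000.
True area = apparent / (areal scale) = 200000 / 2.000 ≈ 100000 km².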